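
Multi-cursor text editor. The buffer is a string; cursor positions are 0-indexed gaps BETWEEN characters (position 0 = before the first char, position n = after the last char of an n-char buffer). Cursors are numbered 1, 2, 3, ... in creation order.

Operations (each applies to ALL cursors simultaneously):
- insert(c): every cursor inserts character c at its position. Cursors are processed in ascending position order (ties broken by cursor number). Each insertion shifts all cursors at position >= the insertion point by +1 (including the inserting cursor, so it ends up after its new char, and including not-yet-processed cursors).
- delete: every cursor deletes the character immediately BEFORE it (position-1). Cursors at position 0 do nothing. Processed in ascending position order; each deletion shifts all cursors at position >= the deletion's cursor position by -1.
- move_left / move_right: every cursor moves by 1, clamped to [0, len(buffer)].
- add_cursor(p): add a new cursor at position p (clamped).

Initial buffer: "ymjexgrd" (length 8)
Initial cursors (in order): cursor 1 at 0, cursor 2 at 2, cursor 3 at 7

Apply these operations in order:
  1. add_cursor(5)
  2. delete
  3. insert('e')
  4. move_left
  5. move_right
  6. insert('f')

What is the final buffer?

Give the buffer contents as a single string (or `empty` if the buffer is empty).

Answer: efyefjeefgefd

Derivation:
After op 1 (add_cursor(5)): buffer="ymjexgrd" (len 8), cursors c1@0 c2@2 c4@5 c3@7, authorship ........
After op 2 (delete): buffer="yjegd" (len 5), cursors c1@0 c2@1 c4@3 c3@4, authorship .....
After op 3 (insert('e')): buffer="eyejeeged" (len 9), cursors c1@1 c2@3 c4@6 c3@8, authorship 1.2..4.3.
After op 4 (move_left): buffer="eyejeeged" (len 9), cursors c1@0 c2@2 c4@5 c3@7, authorship 1.2..4.3.
After op 5 (move_right): buffer="eyejeeged" (len 9), cursors c1@1 c2@3 c4@6 c3@8, authorship 1.2..4.3.
After op 6 (insert('f')): buffer="efyefjeefgefd" (len 13), cursors c1@2 c2@5 c4@9 c3@12, authorship 11.22..44.33.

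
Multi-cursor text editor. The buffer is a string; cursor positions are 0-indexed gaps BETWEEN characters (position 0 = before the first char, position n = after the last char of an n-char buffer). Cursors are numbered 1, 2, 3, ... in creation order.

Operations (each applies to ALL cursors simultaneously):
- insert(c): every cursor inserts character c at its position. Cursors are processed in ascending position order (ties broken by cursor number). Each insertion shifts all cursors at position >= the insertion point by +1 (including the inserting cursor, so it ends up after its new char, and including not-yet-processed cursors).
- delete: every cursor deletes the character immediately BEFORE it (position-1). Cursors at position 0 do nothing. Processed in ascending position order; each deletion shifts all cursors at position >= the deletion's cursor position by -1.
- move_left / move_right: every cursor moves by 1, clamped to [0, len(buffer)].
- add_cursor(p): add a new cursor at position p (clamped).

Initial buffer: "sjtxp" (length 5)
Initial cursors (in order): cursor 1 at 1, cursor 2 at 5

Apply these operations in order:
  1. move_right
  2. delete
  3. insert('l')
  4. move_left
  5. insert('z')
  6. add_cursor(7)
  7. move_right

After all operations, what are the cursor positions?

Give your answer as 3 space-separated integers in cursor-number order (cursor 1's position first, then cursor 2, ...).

After op 1 (move_right): buffer="sjtxp" (len 5), cursors c1@2 c2@5, authorship .....
After op 2 (delete): buffer="stx" (len 3), cursors c1@1 c2@3, authorship ...
After op 3 (insert('l')): buffer="sltxl" (len 5), cursors c1@2 c2@5, authorship .1..2
After op 4 (move_left): buffer="sltxl" (len 5), cursors c1@1 c2@4, authorship .1..2
After op 5 (insert('z')): buffer="szltxzl" (len 7), cursors c1@2 c2@6, authorship .11..22
After op 6 (add_cursor(7)): buffer="szltxzl" (len 7), cursors c1@2 c2@6 c3@7, authorship .11..22
After op 7 (move_right): buffer="szltxzl" (len 7), cursors c1@3 c2@7 c3@7, authorship .11..22

Answer: 3 7 7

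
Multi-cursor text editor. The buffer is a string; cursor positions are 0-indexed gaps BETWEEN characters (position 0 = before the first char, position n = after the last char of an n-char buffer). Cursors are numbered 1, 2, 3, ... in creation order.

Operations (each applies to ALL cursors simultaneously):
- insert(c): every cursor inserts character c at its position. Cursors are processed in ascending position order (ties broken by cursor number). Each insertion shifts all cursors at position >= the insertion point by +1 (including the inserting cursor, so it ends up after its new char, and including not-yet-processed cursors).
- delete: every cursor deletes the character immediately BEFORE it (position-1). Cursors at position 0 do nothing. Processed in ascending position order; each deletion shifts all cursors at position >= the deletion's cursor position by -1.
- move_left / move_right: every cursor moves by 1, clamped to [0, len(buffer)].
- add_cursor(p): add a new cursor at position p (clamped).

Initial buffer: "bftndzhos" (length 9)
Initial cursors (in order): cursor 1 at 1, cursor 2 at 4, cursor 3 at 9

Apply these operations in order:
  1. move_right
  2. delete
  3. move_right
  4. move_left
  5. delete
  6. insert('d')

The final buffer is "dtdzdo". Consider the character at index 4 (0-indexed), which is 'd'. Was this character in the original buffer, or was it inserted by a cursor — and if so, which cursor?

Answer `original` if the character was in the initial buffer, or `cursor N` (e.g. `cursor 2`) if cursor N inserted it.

After op 1 (move_right): buffer="bftndzhos" (len 9), cursors c1@2 c2@5 c3@9, authorship .........
After op 2 (delete): buffer="btnzho" (len 6), cursors c1@1 c2@3 c3@6, authorship ......
After op 3 (move_right): buffer="btnzho" (len 6), cursors c1@2 c2@4 c3@6, authorship ......
After op 4 (move_left): buffer="btnzho" (len 6), cursors c1@1 c2@3 c3@5, authorship ......
After op 5 (delete): buffer="tzo" (len 3), cursors c1@0 c2@1 c3@2, authorship ...
After op 6 (insert('d')): buffer="dtdzdo" (len 6), cursors c1@1 c2@3 c3@5, authorship 1.2.3.
Authorship (.=original, N=cursor N): 1 . 2 . 3 .
Index 4: author = 3

Answer: cursor 3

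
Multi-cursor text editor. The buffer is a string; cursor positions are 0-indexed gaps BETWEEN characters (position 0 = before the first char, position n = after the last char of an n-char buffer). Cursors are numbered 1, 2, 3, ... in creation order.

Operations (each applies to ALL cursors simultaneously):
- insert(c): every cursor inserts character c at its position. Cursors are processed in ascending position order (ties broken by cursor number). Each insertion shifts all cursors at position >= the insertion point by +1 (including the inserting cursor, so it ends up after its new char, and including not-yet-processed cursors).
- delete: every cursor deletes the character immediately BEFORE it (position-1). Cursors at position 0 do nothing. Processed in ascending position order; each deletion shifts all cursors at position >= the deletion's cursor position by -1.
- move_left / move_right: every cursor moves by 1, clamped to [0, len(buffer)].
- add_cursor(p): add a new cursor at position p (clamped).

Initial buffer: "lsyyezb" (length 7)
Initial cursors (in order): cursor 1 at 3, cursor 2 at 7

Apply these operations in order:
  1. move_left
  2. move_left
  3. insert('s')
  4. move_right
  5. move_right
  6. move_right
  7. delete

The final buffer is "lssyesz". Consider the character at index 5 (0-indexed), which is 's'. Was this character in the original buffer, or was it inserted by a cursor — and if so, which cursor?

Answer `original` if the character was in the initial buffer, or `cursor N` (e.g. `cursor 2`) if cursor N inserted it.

Answer: cursor 2

Derivation:
After op 1 (move_left): buffer="lsyyezb" (len 7), cursors c1@2 c2@6, authorship .......
After op 2 (move_left): buffer="lsyyezb" (len 7), cursors c1@1 c2@5, authorship .......
After op 3 (insert('s')): buffer="lssyyeszb" (len 9), cursors c1@2 c2@7, authorship .1....2..
After op 4 (move_right): buffer="lssyyeszb" (len 9), cursors c1@3 c2@8, authorship .1....2..
After op 5 (move_right): buffer="lssyyeszb" (len 9), cursors c1@4 c2@9, authorship .1....2..
After op 6 (move_right): buffer="lssyyeszb" (len 9), cursors c1@5 c2@9, authorship .1....2..
After op 7 (delete): buffer="lssyesz" (len 7), cursors c1@4 c2@7, authorship .1...2.
Authorship (.=original, N=cursor N): . 1 . . . 2 .
Index 5: author = 2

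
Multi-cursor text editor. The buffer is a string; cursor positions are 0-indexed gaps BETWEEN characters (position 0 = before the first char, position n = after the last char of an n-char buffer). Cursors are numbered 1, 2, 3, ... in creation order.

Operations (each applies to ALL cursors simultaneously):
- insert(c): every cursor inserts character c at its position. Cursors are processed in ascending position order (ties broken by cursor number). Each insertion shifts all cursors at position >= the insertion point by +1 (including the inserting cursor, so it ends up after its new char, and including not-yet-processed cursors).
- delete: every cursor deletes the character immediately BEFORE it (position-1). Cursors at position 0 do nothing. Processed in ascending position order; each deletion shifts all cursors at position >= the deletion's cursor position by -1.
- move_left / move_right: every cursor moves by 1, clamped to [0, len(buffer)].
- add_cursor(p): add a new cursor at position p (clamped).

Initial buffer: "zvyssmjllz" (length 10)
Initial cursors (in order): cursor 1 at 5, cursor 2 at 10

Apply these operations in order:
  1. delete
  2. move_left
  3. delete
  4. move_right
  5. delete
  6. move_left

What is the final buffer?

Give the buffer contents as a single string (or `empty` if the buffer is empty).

Answer: zvmj

Derivation:
After op 1 (delete): buffer="zvysmjll" (len 8), cursors c1@4 c2@8, authorship ........
After op 2 (move_left): buffer="zvysmjll" (len 8), cursors c1@3 c2@7, authorship ........
After op 3 (delete): buffer="zvsmjl" (len 6), cursors c1@2 c2@5, authorship ......
After op 4 (move_right): buffer="zvsmjl" (len 6), cursors c1@3 c2@6, authorship ......
After op 5 (delete): buffer="zvmj" (len 4), cursors c1@2 c2@4, authorship ....
After op 6 (move_left): buffer="zvmj" (len 4), cursors c1@1 c2@3, authorship ....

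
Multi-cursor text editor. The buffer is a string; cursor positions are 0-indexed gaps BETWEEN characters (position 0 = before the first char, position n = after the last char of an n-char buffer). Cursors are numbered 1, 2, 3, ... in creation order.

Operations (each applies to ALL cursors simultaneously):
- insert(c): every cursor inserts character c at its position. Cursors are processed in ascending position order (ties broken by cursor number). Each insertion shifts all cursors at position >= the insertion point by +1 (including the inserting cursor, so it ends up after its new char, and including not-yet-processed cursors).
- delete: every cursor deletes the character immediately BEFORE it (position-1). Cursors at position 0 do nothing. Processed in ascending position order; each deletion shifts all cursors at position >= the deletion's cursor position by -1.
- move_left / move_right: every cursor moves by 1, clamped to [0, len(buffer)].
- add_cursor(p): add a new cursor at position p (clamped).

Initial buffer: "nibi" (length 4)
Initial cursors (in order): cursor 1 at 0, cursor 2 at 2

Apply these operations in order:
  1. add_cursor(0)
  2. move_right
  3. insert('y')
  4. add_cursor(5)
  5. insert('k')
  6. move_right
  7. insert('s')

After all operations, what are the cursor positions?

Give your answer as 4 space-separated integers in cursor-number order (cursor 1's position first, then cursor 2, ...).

After op 1 (add_cursor(0)): buffer="nibi" (len 4), cursors c1@0 c3@0 c2@2, authorship ....
After op 2 (move_right): buffer="nibi" (len 4), cursors c1@1 c3@1 c2@3, authorship ....
After op 3 (insert('y')): buffer="nyyibyi" (len 7), cursors c1@3 c3@3 c2@6, authorship .13..2.
After op 4 (add_cursor(5)): buffer="nyyibyi" (len 7), cursors c1@3 c3@3 c4@5 c2@6, authorship .13..2.
After op 5 (insert('k')): buffer="nyykkibkyki" (len 11), cursors c1@5 c3@5 c4@8 c2@10, authorship .1313..422.
After op 6 (move_right): buffer="nyykkibkyki" (len 11), cursors c1@6 c3@6 c4@9 c2@11, authorship .1313..422.
After op 7 (insert('s')): buffer="nyykkissbkyskis" (len 15), cursors c1@8 c3@8 c4@12 c2@15, authorship .1313.13.4242.2

Answer: 8 15 8 12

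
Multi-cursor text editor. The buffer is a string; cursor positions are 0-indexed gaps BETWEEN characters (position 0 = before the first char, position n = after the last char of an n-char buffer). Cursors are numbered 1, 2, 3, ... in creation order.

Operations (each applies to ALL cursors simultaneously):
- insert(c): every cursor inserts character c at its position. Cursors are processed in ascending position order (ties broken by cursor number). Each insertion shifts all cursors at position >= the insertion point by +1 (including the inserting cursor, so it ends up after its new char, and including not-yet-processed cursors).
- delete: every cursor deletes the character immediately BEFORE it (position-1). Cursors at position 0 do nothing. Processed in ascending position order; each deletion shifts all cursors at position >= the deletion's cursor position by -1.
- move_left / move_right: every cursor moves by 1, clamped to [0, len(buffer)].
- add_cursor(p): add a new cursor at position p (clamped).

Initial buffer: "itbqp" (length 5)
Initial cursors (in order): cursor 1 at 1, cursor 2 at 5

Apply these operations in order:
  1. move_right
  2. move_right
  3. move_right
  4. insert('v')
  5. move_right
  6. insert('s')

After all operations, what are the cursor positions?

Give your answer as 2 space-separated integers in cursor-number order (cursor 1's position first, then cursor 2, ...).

Answer: 7 9

Derivation:
After op 1 (move_right): buffer="itbqp" (len 5), cursors c1@2 c2@5, authorship .....
After op 2 (move_right): buffer="itbqp" (len 5), cursors c1@3 c2@5, authorship .....
After op 3 (move_right): buffer="itbqp" (len 5), cursors c1@4 c2@5, authorship .....
After op 4 (insert('v')): buffer="itbqvpv" (len 7), cursors c1@5 c2@7, authorship ....1.2
After op 5 (move_right): buffer="itbqvpv" (len 7), cursors c1@6 c2@7, authorship ....1.2
After op 6 (insert('s')): buffer="itbqvpsvs" (len 9), cursors c1@7 c2@9, authorship ....1.122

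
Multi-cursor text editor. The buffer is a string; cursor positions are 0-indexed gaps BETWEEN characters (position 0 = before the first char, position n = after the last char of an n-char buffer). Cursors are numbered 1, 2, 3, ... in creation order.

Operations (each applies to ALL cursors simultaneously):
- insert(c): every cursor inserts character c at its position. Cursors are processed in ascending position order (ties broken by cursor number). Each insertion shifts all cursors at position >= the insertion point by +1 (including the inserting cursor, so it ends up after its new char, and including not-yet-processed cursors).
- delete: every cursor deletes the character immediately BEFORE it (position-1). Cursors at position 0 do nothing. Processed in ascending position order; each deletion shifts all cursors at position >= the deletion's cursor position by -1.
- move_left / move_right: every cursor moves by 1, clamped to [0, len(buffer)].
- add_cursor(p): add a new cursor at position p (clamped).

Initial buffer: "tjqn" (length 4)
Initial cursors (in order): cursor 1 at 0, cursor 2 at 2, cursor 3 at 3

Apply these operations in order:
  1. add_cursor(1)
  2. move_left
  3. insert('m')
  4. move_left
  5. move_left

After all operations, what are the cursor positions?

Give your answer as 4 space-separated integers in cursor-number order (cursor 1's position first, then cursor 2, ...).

Answer: 0 2 4 0

Derivation:
After op 1 (add_cursor(1)): buffer="tjqn" (len 4), cursors c1@0 c4@1 c2@2 c3@3, authorship ....
After op 2 (move_left): buffer="tjqn" (len 4), cursors c1@0 c4@0 c2@1 c3@2, authorship ....
After op 3 (insert('m')): buffer="mmtmjmqn" (len 8), cursors c1@2 c4@2 c2@4 c3@6, authorship 14.2.3..
After op 4 (move_left): buffer="mmtmjmqn" (len 8), cursors c1@1 c4@1 c2@3 c3@5, authorship 14.2.3..
After op 5 (move_left): buffer="mmtmjmqn" (len 8), cursors c1@0 c4@0 c2@2 c3@4, authorship 14.2.3..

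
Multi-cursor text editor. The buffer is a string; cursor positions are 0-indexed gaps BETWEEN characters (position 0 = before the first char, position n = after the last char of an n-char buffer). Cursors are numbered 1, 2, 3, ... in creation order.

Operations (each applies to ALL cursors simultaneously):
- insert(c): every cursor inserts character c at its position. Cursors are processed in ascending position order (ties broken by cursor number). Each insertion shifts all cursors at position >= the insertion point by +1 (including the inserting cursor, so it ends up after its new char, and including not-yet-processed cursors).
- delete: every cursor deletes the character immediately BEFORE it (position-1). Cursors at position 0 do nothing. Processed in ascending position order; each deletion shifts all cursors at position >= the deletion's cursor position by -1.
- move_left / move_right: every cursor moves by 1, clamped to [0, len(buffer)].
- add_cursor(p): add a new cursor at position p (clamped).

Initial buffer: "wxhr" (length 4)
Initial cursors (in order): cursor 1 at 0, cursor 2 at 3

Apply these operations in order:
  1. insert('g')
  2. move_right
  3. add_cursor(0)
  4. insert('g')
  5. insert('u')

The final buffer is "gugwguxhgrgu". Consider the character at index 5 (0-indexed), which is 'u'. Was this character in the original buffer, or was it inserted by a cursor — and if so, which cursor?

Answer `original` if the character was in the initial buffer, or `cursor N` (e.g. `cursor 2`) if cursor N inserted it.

After op 1 (insert('g')): buffer="gwxhgr" (len 6), cursors c1@1 c2@5, authorship 1...2.
After op 2 (move_right): buffer="gwxhgr" (len 6), cursors c1@2 c2@6, authorship 1...2.
After op 3 (add_cursor(0)): buffer="gwxhgr" (len 6), cursors c3@0 c1@2 c2@6, authorship 1...2.
After op 4 (insert('g')): buffer="ggwgxhgrg" (len 9), cursors c3@1 c1@4 c2@9, authorship 31.1..2.2
After op 5 (insert('u')): buffer="gugwguxhgrgu" (len 12), cursors c3@2 c1@6 c2@12, authorship 331.11..2.22
Authorship (.=original, N=cursor N): 3 3 1 . 1 1 . . 2 . 2 2
Index 5: author = 1

Answer: cursor 1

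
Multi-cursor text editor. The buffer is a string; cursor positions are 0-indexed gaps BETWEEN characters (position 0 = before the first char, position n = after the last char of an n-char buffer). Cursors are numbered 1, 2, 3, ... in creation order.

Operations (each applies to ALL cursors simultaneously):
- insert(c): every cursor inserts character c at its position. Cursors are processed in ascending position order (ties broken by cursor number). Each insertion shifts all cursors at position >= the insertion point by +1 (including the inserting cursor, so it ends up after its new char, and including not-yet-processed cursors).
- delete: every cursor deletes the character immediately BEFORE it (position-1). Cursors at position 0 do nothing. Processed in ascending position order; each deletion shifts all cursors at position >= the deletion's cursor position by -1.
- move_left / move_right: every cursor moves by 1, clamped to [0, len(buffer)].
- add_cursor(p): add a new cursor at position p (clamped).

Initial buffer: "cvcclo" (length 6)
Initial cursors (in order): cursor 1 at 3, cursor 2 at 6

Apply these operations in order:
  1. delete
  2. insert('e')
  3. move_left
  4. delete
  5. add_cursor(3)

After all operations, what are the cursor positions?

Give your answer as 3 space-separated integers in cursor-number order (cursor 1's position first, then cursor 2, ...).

Answer: 1 3 3

Derivation:
After op 1 (delete): buffer="cvcl" (len 4), cursors c1@2 c2@4, authorship ....
After op 2 (insert('e')): buffer="cvecle" (len 6), cursors c1@3 c2@6, authorship ..1..2
After op 3 (move_left): buffer="cvecle" (len 6), cursors c1@2 c2@5, authorship ..1..2
After op 4 (delete): buffer="cece" (len 4), cursors c1@1 c2@3, authorship .1.2
After op 5 (add_cursor(3)): buffer="cece" (len 4), cursors c1@1 c2@3 c3@3, authorship .1.2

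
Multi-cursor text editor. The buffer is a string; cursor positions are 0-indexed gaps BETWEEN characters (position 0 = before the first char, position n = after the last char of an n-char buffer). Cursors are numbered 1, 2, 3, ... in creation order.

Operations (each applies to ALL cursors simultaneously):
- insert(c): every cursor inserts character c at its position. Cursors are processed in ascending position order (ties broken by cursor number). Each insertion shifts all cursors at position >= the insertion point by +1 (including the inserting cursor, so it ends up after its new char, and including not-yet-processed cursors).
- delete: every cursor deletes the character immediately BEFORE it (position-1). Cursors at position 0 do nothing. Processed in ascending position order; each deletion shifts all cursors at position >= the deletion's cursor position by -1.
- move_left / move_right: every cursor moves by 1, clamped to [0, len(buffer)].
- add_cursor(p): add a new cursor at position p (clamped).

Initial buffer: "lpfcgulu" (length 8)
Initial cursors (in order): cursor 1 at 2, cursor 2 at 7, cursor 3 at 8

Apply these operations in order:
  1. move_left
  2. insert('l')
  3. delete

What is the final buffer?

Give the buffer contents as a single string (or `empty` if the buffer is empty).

After op 1 (move_left): buffer="lpfcgulu" (len 8), cursors c1@1 c2@6 c3@7, authorship ........
After op 2 (insert('l')): buffer="llpfcgulllu" (len 11), cursors c1@2 c2@8 c3@10, authorship .1.....2.3.
After op 3 (delete): buffer="lpfcgulu" (len 8), cursors c1@1 c2@6 c3@7, authorship ........

Answer: lpfcgulu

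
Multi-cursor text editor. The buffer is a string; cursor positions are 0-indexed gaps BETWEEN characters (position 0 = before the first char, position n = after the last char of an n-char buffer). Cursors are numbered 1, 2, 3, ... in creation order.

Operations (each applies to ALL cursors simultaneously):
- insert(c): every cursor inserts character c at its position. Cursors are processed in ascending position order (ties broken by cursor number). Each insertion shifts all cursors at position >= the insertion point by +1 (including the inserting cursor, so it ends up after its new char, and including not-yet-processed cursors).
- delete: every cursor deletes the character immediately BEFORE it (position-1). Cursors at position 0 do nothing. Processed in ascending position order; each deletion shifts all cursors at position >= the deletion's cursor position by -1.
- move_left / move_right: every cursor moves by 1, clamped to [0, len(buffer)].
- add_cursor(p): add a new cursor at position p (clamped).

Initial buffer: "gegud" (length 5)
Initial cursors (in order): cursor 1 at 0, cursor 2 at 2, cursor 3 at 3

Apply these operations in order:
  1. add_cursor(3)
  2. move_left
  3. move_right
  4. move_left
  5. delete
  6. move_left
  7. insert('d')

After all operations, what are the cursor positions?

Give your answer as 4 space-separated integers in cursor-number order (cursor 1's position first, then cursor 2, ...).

After op 1 (add_cursor(3)): buffer="gegud" (len 5), cursors c1@0 c2@2 c3@3 c4@3, authorship .....
After op 2 (move_left): buffer="gegud" (len 5), cursors c1@0 c2@1 c3@2 c4@2, authorship .....
After op 3 (move_right): buffer="gegud" (len 5), cursors c1@1 c2@2 c3@3 c4@3, authorship .....
After op 4 (move_left): buffer="gegud" (len 5), cursors c1@0 c2@1 c3@2 c4@2, authorship .....
After op 5 (delete): buffer="gud" (len 3), cursors c1@0 c2@0 c3@0 c4@0, authorship ...
After op 6 (move_left): buffer="gud" (len 3), cursors c1@0 c2@0 c3@0 c4@0, authorship ...
After op 7 (insert('d')): buffer="ddddgud" (len 7), cursors c1@4 c2@4 c3@4 c4@4, authorship 1234...

Answer: 4 4 4 4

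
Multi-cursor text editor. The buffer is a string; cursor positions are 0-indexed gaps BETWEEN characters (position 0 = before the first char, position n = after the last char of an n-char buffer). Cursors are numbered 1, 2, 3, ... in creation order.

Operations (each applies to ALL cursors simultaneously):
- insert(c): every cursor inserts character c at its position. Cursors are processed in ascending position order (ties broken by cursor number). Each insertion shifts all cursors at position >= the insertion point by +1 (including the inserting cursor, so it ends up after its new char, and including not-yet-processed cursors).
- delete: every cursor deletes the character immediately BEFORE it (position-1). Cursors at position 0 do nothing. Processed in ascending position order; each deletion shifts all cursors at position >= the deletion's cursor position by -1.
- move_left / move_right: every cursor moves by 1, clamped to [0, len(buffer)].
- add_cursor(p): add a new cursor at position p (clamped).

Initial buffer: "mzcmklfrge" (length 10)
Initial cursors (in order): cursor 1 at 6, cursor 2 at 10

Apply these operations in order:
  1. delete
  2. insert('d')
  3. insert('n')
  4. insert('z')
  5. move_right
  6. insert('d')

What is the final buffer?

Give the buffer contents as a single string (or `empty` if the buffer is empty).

Answer: mzcmkdnzfdrgdnzd

Derivation:
After op 1 (delete): buffer="mzcmkfrg" (len 8), cursors c1@5 c2@8, authorship ........
After op 2 (insert('d')): buffer="mzcmkdfrgd" (len 10), cursors c1@6 c2@10, authorship .....1...2
After op 3 (insert('n')): buffer="mzcmkdnfrgdn" (len 12), cursors c1@7 c2@12, authorship .....11...22
After op 4 (insert('z')): buffer="mzcmkdnzfrgdnz" (len 14), cursors c1@8 c2@14, authorship .....111...222
After op 5 (move_right): buffer="mzcmkdnzfrgdnz" (len 14), cursors c1@9 c2@14, authorship .....111...222
After op 6 (insert('d')): buffer="mzcmkdnzfdrgdnzd" (len 16), cursors c1@10 c2@16, authorship .....111.1..2222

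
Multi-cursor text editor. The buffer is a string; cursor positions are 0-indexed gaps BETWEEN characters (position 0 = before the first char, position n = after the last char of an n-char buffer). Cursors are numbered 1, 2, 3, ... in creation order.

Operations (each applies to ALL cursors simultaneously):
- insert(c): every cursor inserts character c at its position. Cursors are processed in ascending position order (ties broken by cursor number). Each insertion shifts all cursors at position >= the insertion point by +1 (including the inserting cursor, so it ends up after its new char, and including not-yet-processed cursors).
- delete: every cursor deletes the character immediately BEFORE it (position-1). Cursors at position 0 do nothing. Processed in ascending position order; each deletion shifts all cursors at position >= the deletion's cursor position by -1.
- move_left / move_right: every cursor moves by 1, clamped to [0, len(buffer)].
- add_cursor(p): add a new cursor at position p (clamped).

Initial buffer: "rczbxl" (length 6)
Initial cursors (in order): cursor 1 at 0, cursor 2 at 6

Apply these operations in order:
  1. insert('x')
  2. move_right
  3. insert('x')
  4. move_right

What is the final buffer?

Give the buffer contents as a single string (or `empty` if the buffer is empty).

After op 1 (insert('x')): buffer="xrczbxlx" (len 8), cursors c1@1 c2@8, authorship 1......2
After op 2 (move_right): buffer="xrczbxlx" (len 8), cursors c1@2 c2@8, authorship 1......2
After op 3 (insert('x')): buffer="xrxczbxlxx" (len 10), cursors c1@3 c2@10, authorship 1.1.....22
After op 4 (move_right): buffer="xrxczbxlxx" (len 10), cursors c1@4 c2@10, authorship 1.1.....22

Answer: xrxczbxlxx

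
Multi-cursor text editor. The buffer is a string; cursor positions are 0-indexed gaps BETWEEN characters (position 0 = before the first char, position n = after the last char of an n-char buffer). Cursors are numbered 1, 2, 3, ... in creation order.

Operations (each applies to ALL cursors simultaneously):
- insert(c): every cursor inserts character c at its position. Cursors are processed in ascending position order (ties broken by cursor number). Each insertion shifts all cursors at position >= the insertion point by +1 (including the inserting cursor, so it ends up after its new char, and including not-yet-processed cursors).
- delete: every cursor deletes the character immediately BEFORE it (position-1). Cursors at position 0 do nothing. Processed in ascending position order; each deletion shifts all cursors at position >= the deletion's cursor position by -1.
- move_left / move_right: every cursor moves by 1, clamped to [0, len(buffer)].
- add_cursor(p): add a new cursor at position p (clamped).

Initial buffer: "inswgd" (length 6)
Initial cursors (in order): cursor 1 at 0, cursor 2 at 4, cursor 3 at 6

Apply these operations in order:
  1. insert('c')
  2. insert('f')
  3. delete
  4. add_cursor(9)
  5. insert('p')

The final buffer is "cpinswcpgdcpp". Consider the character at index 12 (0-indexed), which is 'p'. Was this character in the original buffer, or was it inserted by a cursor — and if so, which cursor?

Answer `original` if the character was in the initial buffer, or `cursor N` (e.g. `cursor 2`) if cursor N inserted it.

After op 1 (insert('c')): buffer="cinswcgdc" (len 9), cursors c1@1 c2@6 c3@9, authorship 1....2..3
After op 2 (insert('f')): buffer="cfinswcfgdcf" (len 12), cursors c1@2 c2@8 c3@12, authorship 11....22..33
After op 3 (delete): buffer="cinswcgdc" (len 9), cursors c1@1 c2@6 c3@9, authorship 1....2..3
After op 4 (add_cursor(9)): buffer="cinswcgdc" (len 9), cursors c1@1 c2@6 c3@9 c4@9, authorship 1....2..3
After op 5 (insert('p')): buffer="cpinswcpgdcpp" (len 13), cursors c1@2 c2@8 c3@13 c4@13, authorship 11....22..334
Authorship (.=original, N=cursor N): 1 1 . . . . 2 2 . . 3 3 4
Index 12: author = 4

Answer: cursor 4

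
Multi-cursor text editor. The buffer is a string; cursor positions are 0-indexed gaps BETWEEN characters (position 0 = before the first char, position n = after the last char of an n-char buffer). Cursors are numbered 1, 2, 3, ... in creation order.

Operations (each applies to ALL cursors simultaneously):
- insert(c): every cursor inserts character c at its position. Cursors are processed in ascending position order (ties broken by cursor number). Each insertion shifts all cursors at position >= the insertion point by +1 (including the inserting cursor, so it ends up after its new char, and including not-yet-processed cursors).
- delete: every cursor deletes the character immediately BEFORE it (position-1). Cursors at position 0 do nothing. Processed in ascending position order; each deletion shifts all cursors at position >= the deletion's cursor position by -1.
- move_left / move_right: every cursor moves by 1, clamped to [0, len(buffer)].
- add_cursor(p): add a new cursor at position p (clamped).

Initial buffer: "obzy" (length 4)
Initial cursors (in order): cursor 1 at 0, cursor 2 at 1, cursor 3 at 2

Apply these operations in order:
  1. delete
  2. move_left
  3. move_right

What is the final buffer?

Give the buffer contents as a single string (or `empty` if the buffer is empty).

After op 1 (delete): buffer="zy" (len 2), cursors c1@0 c2@0 c3@0, authorship ..
After op 2 (move_left): buffer="zy" (len 2), cursors c1@0 c2@0 c3@0, authorship ..
After op 3 (move_right): buffer="zy" (len 2), cursors c1@1 c2@1 c3@1, authorship ..

Answer: zy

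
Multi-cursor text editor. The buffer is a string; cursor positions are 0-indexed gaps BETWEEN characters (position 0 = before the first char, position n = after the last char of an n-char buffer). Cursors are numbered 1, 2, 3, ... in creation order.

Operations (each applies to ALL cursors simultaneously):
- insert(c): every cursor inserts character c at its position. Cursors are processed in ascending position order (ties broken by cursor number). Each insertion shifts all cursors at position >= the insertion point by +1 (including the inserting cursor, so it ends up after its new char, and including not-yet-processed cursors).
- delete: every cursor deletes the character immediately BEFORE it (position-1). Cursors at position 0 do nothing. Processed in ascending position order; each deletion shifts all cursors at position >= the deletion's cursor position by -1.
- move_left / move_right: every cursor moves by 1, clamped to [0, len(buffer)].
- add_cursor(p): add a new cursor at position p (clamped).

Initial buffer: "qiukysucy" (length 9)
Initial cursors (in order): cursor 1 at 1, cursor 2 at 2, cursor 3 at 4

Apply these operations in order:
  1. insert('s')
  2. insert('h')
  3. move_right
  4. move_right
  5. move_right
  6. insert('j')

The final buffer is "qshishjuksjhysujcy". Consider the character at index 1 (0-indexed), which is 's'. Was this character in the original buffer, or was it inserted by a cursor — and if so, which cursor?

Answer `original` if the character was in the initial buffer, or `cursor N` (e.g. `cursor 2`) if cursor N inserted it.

After op 1 (insert('s')): buffer="qsisuksysucy" (len 12), cursors c1@2 c2@4 c3@7, authorship .1.2..3.....
After op 2 (insert('h')): buffer="qshishukshysucy" (len 15), cursors c1@3 c2@6 c3@10, authorship .11.22..33.....
After op 3 (move_right): buffer="qshishukshysucy" (len 15), cursors c1@4 c2@7 c3@11, authorship .11.22..33.....
After op 4 (move_right): buffer="qshishukshysucy" (len 15), cursors c1@5 c2@8 c3@12, authorship .11.22..33.....
After op 5 (move_right): buffer="qshishukshysucy" (len 15), cursors c1@6 c2@9 c3@13, authorship .11.22..33.....
After op 6 (insert('j')): buffer="qshishjuksjhysujcy" (len 18), cursors c1@7 c2@11 c3@16, authorship .11.221..323...3..
Authorship (.=original, N=cursor N): . 1 1 . 2 2 1 . . 3 2 3 . . . 3 . .
Index 1: author = 1

Answer: cursor 1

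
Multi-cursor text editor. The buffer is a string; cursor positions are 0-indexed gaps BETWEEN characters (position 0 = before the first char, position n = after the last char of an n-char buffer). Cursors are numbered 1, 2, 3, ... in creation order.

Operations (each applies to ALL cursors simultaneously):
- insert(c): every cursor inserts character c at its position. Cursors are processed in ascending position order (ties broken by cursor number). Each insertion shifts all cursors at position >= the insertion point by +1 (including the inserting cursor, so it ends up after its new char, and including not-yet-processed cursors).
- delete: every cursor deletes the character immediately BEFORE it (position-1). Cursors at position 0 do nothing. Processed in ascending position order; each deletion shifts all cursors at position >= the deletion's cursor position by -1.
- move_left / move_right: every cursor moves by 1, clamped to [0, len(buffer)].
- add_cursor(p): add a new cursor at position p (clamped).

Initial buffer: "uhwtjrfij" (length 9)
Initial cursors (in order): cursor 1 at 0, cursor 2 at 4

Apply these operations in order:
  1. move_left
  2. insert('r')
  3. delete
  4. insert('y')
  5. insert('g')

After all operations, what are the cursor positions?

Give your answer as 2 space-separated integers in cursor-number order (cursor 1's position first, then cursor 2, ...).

After op 1 (move_left): buffer="uhwtjrfij" (len 9), cursors c1@0 c2@3, authorship .........
After op 2 (insert('r')): buffer="ruhwrtjrfij" (len 11), cursors c1@1 c2@5, authorship 1...2......
After op 3 (delete): buffer="uhwtjrfij" (len 9), cursors c1@0 c2@3, authorship .........
After op 4 (insert('y')): buffer="yuhwytjrfij" (len 11), cursors c1@1 c2@5, authorship 1...2......
After op 5 (insert('g')): buffer="yguhwygtjrfij" (len 13), cursors c1@2 c2@7, authorship 11...22......

Answer: 2 7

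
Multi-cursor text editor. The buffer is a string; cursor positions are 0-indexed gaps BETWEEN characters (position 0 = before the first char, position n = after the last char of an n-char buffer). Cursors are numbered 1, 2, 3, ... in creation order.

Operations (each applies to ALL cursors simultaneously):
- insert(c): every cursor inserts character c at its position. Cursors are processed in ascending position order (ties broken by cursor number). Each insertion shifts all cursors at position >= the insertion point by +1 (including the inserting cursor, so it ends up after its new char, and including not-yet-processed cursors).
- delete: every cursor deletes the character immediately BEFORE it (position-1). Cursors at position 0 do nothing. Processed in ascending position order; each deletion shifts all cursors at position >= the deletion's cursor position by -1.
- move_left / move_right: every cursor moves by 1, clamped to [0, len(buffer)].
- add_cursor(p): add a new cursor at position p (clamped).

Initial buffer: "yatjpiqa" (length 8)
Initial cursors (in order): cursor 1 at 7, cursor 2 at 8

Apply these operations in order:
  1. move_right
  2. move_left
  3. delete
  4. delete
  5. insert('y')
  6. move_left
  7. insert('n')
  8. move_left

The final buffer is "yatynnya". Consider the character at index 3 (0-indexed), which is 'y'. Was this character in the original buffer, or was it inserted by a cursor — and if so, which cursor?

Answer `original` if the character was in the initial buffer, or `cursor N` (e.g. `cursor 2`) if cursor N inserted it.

Answer: cursor 1

Derivation:
After op 1 (move_right): buffer="yatjpiqa" (len 8), cursors c1@8 c2@8, authorship ........
After op 2 (move_left): buffer="yatjpiqa" (len 8), cursors c1@7 c2@7, authorship ........
After op 3 (delete): buffer="yatjpa" (len 6), cursors c1@5 c2@5, authorship ......
After op 4 (delete): buffer="yata" (len 4), cursors c1@3 c2@3, authorship ....
After op 5 (insert('y')): buffer="yatyya" (len 6), cursors c1@5 c2@5, authorship ...12.
After op 6 (move_left): buffer="yatyya" (len 6), cursors c1@4 c2@4, authorship ...12.
After op 7 (insert('n')): buffer="yatynnya" (len 8), cursors c1@6 c2@6, authorship ...1122.
After op 8 (move_left): buffer="yatynnya" (len 8), cursors c1@5 c2@5, authorship ...1122.
Authorship (.=original, N=cursor N): . . . 1 1 2 2 .
Index 3: author = 1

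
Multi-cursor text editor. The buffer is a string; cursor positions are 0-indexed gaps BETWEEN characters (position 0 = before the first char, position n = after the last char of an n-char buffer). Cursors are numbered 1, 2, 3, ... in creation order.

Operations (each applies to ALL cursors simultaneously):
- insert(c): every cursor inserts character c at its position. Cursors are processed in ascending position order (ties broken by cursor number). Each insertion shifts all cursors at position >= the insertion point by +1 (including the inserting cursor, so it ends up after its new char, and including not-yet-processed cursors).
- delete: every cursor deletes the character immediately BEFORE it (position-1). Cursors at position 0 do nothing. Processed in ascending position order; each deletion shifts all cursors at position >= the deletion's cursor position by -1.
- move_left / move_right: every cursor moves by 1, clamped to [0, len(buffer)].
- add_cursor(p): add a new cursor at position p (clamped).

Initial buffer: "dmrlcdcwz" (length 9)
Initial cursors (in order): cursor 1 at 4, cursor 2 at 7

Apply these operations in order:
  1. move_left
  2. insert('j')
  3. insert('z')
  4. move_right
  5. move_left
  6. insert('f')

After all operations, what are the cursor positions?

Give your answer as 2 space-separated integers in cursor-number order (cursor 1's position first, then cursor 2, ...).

After op 1 (move_left): buffer="dmrlcdcwz" (len 9), cursors c1@3 c2@6, authorship .........
After op 2 (insert('j')): buffer="dmrjlcdjcwz" (len 11), cursors c1@4 c2@8, authorship ...1...2...
After op 3 (insert('z')): buffer="dmrjzlcdjzcwz" (len 13), cursors c1@5 c2@10, authorship ...11...22...
After op 4 (move_right): buffer="dmrjzlcdjzcwz" (len 13), cursors c1@6 c2@11, authorship ...11...22...
After op 5 (move_left): buffer="dmrjzlcdjzcwz" (len 13), cursors c1@5 c2@10, authorship ...11...22...
After op 6 (insert('f')): buffer="dmrjzflcdjzfcwz" (len 15), cursors c1@6 c2@12, authorship ...111...222...

Answer: 6 12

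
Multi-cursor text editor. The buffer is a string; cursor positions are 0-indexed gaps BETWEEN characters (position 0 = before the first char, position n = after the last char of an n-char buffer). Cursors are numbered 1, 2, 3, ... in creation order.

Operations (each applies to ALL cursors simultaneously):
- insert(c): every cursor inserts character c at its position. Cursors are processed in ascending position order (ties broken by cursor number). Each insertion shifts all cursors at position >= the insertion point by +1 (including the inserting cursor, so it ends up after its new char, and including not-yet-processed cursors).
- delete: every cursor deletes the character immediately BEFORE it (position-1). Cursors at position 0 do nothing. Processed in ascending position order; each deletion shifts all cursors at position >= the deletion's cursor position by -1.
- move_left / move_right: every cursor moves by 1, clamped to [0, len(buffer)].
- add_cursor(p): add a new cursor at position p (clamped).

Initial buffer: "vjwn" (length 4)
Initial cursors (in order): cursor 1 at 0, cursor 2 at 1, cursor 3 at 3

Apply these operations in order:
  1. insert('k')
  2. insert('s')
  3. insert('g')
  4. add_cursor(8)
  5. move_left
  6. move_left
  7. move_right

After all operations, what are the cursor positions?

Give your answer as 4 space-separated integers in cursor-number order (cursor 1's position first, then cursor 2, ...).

Answer: 2 6 11 7

Derivation:
After op 1 (insert('k')): buffer="kvkjwkn" (len 7), cursors c1@1 c2@3 c3@6, authorship 1.2..3.
After op 2 (insert('s')): buffer="ksvksjwksn" (len 10), cursors c1@2 c2@5 c3@9, authorship 11.22..33.
After op 3 (insert('g')): buffer="ksgvksgjwksgn" (len 13), cursors c1@3 c2@7 c3@12, authorship 111.222..333.
After op 4 (add_cursor(8)): buffer="ksgvksgjwksgn" (len 13), cursors c1@3 c2@7 c4@8 c3@12, authorship 111.222..333.
After op 5 (move_left): buffer="ksgvksgjwksgn" (len 13), cursors c1@2 c2@6 c4@7 c3@11, authorship 111.222..333.
After op 6 (move_left): buffer="ksgvksgjwksgn" (len 13), cursors c1@1 c2@5 c4@6 c3@10, authorship 111.222..333.
After op 7 (move_right): buffer="ksgvksgjwksgn" (len 13), cursors c1@2 c2@6 c4@7 c3@11, authorship 111.222..333.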